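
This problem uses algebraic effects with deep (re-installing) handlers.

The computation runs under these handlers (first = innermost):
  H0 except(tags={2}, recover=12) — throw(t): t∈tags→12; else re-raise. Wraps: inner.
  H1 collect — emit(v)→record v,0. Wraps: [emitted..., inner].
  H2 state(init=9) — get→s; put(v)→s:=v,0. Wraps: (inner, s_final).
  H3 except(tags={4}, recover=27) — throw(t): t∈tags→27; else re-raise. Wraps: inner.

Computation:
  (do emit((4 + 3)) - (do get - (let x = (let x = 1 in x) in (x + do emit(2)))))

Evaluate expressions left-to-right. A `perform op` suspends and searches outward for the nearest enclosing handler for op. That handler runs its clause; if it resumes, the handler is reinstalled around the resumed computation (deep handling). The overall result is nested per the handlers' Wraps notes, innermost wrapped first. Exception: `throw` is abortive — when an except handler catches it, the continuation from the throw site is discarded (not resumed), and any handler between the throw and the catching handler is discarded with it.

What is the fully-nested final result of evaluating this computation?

Working:
emit(7) @ H1 ⇒ out+=7
get @ H2 ⇒ 9
emit(2) @ H1 ⇒ out+=2
H0 returns -8
H1 returns [7, 2, -8]
H2 returns ([7, 2, -8], 9)
H3 returns ([7, 2, -8], 9)
= ([7, 2, -8], 9)

Answer: ([7, 2, -8], 9)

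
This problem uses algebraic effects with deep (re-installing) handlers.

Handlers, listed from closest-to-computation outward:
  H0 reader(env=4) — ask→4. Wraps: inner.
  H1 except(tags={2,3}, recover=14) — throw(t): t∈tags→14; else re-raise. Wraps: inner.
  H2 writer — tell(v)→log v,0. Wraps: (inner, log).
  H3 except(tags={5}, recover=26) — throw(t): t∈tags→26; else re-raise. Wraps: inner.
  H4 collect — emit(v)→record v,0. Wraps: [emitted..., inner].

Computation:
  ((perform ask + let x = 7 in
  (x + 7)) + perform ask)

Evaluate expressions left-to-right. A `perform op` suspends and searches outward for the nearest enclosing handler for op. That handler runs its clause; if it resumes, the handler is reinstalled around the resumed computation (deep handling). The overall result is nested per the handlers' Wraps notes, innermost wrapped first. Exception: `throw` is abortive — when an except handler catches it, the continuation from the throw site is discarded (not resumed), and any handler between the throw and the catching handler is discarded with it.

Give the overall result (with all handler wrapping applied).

Step-by-step:
ask @ H0 ⇒ 4
ask @ H0 ⇒ 4
H0 returns 22
H1 returns 22
H2 returns (22, ())
H3 returns (22, ())
H4 returns [(22, ())]
= [(22, ())]

Answer: [(22, ())]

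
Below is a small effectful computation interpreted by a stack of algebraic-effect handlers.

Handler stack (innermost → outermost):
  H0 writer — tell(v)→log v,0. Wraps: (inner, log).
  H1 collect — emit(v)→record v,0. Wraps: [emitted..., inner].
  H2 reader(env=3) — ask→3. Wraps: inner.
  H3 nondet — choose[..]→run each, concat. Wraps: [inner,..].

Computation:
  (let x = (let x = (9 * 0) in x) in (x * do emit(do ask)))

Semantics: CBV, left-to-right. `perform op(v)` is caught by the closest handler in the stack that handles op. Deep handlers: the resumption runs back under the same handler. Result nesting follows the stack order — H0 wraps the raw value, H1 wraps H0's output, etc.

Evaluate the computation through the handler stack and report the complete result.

Step-by-step:
ask @ H2 ⇒ 3
emit(3) @ H1 ⇒ out+=3
H0 returns (0, ())
H1 returns [3, (0, ())]
H2 returns [3, (0, ())]
H3 returns [[3, (0, ())]]
= [[3, (0, ())]]

Answer: [[3, (0, ())]]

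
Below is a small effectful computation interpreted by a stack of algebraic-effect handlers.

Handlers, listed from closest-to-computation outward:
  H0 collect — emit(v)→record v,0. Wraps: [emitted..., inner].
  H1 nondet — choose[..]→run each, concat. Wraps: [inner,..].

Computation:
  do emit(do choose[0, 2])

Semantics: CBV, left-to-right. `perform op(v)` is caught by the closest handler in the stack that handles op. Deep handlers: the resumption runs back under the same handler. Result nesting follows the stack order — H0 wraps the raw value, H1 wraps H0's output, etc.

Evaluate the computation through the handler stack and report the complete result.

Evaluation trace:
choose[0, 2] @ H1
  branch[0] choose=0:
    emit(0) @ H0 ⇒ out+=0
    H0 returns [0, 0]
    H1 returns [[0, 0]]
  branch[1] choose=2:
    emit(2) @ H0 ⇒ out+=2
    H0 returns [2, 0]
    H1 returns [[2, 0]]
= [[0, 0], [2, 0]]

Answer: [[0, 0], [2, 0]]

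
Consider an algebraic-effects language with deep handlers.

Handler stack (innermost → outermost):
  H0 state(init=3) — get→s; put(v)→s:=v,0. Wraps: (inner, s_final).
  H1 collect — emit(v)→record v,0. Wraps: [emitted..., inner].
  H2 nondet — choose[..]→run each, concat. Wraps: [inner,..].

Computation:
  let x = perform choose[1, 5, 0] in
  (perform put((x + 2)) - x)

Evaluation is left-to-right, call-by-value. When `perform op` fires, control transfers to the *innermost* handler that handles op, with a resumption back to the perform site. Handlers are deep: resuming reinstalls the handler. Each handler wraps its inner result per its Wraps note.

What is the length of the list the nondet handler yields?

Working:
choose[1, 5, 0] @ H2
  branch[0] choose=1:
    put(3) @ H0 ⇒ s:=3
    H0 returns (-1, 3)
    H1 returns [(-1, 3)]
    H2 returns [[(-1, 3)]]
  branch[1] choose=5:
    put(7) @ H0 ⇒ s:=7
    H0 returns (-5, 7)
    H1 returns [(-5, 7)]
    H2 returns [[(-5, 7)]]
  branch[2] choose=0:
    put(2) @ H0 ⇒ s:=2
    H0 returns (0, 2)
    H1 returns [(0, 2)]
    H2 returns [[(0, 2)]]
= [[(-1, 3)], [(-5, 7)], [(0, 2)]]

Answer: 3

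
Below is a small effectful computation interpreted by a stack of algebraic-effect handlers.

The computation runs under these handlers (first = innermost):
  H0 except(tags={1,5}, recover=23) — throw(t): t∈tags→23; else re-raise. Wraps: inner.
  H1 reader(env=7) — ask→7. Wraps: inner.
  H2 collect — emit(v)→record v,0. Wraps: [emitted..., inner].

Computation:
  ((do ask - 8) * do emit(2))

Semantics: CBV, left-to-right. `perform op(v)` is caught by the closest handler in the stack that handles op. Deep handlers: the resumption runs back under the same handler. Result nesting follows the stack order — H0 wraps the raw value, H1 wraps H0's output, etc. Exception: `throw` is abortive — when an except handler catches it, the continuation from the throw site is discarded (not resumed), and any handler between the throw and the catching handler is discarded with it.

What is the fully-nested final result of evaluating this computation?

Answer: [2, 0]

Evaluation trace:
ask @ H1 ⇒ 7
emit(2) @ H2 ⇒ out+=2
H0 returns 0
H1 returns 0
H2 returns [2, 0]
= [2, 0]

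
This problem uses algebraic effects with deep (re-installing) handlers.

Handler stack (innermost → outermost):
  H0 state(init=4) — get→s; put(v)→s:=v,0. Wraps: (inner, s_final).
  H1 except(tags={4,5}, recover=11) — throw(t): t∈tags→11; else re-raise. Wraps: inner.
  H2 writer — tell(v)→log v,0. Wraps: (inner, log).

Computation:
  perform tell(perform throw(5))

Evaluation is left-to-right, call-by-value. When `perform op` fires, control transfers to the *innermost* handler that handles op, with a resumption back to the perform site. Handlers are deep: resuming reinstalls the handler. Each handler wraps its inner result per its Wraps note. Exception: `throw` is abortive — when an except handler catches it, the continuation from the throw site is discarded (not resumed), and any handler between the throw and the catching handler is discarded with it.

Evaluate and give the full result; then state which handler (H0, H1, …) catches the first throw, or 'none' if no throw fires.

Answer: (11, ()) ; first throw caught by: H1

Evaluation trace:
throw(5) @ H1 caught ⇒ 11
H2 returns (11, ())
= (11, ())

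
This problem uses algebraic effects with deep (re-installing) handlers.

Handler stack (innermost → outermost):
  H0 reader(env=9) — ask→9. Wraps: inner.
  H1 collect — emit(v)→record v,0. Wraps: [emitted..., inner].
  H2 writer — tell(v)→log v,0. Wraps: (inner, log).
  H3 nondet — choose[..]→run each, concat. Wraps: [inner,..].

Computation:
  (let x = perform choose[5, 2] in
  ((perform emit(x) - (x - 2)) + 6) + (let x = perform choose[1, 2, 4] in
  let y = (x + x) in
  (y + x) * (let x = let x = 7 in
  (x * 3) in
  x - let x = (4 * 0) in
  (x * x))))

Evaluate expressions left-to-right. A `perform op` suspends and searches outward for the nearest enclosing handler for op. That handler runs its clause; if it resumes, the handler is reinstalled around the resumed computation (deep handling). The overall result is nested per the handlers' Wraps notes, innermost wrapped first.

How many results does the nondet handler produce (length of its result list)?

Working:
choose[5, 2] @ H3
  branch[0] choose=5:
    emit(5) @ H1 ⇒ out+=5
    choose[1, 2, 4] @ H3
      branch[0] choose=1:
        H0 returns 66
        H1 returns [5, 66]
        H2 returns ([5, 66], ())
        H3 returns [([5, 66], ())]
      branch[1] choose=2:
        H0 returns 129
        H1 returns [5, 129]
        H2 returns ([5, 129], ())
        H3 returns [([5, 129], ())]
      branch[2] choose=4:
        H0 returns 255
        H1 returns [5, 255]
        H2 returns ([5, 255], ())
        H3 returns [([5, 255], ())]
  branch[1] choose=2:
    emit(2) @ H1 ⇒ out+=2
    choose[1, 2, 4] @ H3
      branch[0] choose=1:
        H0 returns 69
        H1 returns [2, 69]
        H2 returns ([2, 69], ())
        H3 returns [([2, 69], ())]
      branch[1] choose=2:
        H0 returns 132
        H1 returns [2, 132]
        H2 returns ([2, 132], ())
        H3 returns [([2, 132], ())]
      branch[2] choose=4:
        H0 returns 258
        H1 returns [2, 258]
        H2 returns ([2, 258], ())
        H3 returns [([2, 258], ())]
= [([5, 66], ()), ([5, 129], ()), ([5, 255], ()), ([2, 69], ()), ([2, 132], ()), ([2, 258], ())]

Answer: 6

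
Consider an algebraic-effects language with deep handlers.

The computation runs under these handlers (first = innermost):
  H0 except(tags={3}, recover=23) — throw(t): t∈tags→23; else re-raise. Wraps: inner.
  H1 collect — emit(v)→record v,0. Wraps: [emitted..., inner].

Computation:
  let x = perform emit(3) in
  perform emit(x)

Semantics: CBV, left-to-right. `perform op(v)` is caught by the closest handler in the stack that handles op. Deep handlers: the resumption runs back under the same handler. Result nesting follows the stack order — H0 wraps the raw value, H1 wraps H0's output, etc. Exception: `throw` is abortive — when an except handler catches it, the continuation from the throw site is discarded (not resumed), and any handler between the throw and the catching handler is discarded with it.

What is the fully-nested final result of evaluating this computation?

Evaluation trace:
emit(3) @ H1 ⇒ out+=3
emit(0) @ H1 ⇒ out+=0
H0 returns 0
H1 returns [3, 0, 0]
= [3, 0, 0]

Answer: [3, 0, 0]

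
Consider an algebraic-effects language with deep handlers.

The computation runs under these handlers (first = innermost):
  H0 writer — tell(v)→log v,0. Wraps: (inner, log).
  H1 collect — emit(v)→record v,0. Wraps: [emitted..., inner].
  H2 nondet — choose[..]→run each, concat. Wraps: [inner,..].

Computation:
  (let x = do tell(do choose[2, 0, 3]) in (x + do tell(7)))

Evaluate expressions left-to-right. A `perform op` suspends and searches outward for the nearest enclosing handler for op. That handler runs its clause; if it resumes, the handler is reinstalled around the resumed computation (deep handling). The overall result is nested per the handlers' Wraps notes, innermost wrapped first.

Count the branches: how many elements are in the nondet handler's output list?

Step-by-step:
choose[2, 0, 3] @ H2
  branch[0] choose=2:
    tell(2) @ H0 ⇒ log+=2
    tell(7) @ H0 ⇒ log+=7
    H0 returns (0, (2, 7))
    H1 returns [(0, (2, 7))]
    H2 returns [[(0, (2, 7))]]
  branch[1] choose=0:
    tell(0) @ H0 ⇒ log+=0
    tell(7) @ H0 ⇒ log+=7
    H0 returns (0, (0, 7))
    H1 returns [(0, (0, 7))]
    H2 returns [[(0, (0, 7))]]
  branch[2] choose=3:
    tell(3) @ H0 ⇒ log+=3
    tell(7) @ H0 ⇒ log+=7
    H0 returns (0, (3, 7))
    H1 returns [(0, (3, 7))]
    H2 returns [[(0, (3, 7))]]
= [[(0, (2, 7))], [(0, (0, 7))], [(0, (3, 7))]]

Answer: 3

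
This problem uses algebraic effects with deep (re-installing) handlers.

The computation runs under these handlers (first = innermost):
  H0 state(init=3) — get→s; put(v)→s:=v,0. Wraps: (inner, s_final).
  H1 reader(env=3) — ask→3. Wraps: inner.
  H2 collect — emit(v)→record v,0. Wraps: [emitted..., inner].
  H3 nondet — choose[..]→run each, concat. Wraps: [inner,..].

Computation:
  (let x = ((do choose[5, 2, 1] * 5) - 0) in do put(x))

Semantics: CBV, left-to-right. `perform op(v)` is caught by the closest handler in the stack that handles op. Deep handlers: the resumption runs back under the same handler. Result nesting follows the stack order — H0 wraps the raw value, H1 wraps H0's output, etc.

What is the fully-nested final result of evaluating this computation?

Answer: [[(0, 25)], [(0, 10)], [(0, 5)]]

Working:
choose[5, 2, 1] @ H3
  branch[0] choose=5:
    put(25) @ H0 ⇒ s:=25
    H0 returns (0, 25)
    H1 returns (0, 25)
    H2 returns [(0, 25)]
    H3 returns [[(0, 25)]]
  branch[1] choose=2:
    put(10) @ H0 ⇒ s:=10
    H0 returns (0, 10)
    H1 returns (0, 10)
    H2 returns [(0, 10)]
    H3 returns [[(0, 10)]]
  branch[2] choose=1:
    put(5) @ H0 ⇒ s:=5
    H0 returns (0, 5)
    H1 returns (0, 5)
    H2 returns [(0, 5)]
    H3 returns [[(0, 5)]]
= [[(0, 25)], [(0, 10)], [(0, 5)]]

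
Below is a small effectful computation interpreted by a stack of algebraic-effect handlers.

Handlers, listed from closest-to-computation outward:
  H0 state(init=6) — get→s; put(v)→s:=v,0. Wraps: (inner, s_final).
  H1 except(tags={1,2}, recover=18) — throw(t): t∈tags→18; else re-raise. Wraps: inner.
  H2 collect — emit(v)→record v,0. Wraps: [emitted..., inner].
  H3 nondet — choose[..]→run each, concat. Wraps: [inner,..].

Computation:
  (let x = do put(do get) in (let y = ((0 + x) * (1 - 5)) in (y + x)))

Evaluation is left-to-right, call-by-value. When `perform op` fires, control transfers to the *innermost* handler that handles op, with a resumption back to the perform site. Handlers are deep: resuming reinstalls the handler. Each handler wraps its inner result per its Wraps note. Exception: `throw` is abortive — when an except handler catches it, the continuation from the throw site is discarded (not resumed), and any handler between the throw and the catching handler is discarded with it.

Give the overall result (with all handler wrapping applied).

Answer: [[(0, 6)]]

Step-by-step:
get @ H0 ⇒ 6
put(6) @ H0 ⇒ s:=6
H0 returns (0, 6)
H1 returns (0, 6)
H2 returns [(0, 6)]
H3 returns [[(0, 6)]]
= [[(0, 6)]]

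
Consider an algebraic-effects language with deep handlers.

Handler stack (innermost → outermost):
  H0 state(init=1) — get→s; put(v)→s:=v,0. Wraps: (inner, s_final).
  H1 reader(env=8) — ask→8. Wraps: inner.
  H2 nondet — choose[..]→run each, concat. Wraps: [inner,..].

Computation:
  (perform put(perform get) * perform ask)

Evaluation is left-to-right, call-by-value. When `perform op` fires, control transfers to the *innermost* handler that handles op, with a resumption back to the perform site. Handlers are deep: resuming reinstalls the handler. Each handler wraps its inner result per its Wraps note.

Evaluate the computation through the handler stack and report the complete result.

Evaluation trace:
get @ H0 ⇒ 1
put(1) @ H0 ⇒ s:=1
ask @ H1 ⇒ 8
H0 returns (0, 1)
H1 returns (0, 1)
H2 returns [(0, 1)]
= [(0, 1)]

Answer: [(0, 1)]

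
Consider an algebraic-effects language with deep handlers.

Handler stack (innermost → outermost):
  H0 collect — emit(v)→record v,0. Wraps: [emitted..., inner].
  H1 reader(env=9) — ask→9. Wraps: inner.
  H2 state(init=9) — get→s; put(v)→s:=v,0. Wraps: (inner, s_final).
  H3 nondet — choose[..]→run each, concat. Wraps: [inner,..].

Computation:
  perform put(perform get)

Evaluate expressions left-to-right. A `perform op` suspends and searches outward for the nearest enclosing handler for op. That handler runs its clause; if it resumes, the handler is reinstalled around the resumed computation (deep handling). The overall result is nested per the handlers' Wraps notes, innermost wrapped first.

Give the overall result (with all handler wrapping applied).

Answer: [([0], 9)]

Evaluation trace:
get @ H2 ⇒ 9
put(9) @ H2 ⇒ s:=9
H0 returns [0]
H1 returns [0]
H2 returns ([0], 9)
H3 returns [([0], 9)]
= [([0], 9)]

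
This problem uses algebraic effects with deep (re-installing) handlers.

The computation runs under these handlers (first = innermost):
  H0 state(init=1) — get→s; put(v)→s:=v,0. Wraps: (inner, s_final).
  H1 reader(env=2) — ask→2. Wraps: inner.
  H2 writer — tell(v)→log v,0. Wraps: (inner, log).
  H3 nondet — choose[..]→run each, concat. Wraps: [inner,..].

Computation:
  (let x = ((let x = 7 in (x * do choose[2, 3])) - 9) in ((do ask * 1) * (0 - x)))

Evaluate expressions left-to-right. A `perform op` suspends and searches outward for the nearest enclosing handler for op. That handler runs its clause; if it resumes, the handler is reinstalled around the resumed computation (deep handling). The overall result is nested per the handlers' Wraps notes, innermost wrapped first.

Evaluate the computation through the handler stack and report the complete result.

Answer: [((-10, 1), ()), ((-24, 1), ())]

Step-by-step:
choose[2, 3] @ H3
  branch[0] choose=2:
    ask @ H1 ⇒ 2
    H0 returns (-10, 1)
    H1 returns (-10, 1)
    H2 returns ((-10, 1), ())
    H3 returns [((-10, 1), ())]
  branch[1] choose=3:
    ask @ H1 ⇒ 2
    H0 returns (-24, 1)
    H1 returns (-24, 1)
    H2 returns ((-24, 1), ())
    H3 returns [((-24, 1), ())]
= [((-10, 1), ()), ((-24, 1), ())]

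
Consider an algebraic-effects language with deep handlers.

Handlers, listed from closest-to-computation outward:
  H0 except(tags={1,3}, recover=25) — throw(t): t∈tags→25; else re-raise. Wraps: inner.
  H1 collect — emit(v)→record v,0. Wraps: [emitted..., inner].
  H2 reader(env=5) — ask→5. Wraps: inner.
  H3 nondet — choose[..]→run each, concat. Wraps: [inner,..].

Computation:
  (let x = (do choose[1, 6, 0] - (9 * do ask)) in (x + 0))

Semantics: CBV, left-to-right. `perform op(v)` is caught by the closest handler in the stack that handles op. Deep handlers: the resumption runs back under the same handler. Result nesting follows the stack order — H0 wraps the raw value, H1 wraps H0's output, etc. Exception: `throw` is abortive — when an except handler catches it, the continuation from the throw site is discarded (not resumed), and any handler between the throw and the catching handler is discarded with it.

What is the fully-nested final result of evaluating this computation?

Answer: [[-44], [-39], [-45]]

Evaluation trace:
choose[1, 6, 0] @ H3
  branch[0] choose=1:
    ask @ H2 ⇒ 5
    H0 returns -44
    H1 returns [-44]
    H2 returns [-44]
    H3 returns [[-44]]
  branch[1] choose=6:
    ask @ H2 ⇒ 5
    H0 returns -39
    H1 returns [-39]
    H2 returns [-39]
    H3 returns [[-39]]
  branch[2] choose=0:
    ask @ H2 ⇒ 5
    H0 returns -45
    H1 returns [-45]
    H2 returns [-45]
    H3 returns [[-45]]
= [[-44], [-39], [-45]]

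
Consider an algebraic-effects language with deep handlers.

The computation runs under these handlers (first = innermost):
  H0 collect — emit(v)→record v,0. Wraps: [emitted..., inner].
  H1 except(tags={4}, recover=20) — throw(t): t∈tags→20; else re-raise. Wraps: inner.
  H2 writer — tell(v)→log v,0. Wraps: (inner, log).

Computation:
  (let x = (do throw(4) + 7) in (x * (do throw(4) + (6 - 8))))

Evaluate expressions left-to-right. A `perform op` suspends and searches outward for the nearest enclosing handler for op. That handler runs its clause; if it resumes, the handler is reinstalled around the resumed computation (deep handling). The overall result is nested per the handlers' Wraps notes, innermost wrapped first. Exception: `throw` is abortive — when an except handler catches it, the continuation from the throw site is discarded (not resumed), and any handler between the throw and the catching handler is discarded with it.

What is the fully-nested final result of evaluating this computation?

Step-by-step:
throw(4) @ H1 caught ⇒ 20
H2 returns (20, ())
= (20, ())

Answer: (20, ())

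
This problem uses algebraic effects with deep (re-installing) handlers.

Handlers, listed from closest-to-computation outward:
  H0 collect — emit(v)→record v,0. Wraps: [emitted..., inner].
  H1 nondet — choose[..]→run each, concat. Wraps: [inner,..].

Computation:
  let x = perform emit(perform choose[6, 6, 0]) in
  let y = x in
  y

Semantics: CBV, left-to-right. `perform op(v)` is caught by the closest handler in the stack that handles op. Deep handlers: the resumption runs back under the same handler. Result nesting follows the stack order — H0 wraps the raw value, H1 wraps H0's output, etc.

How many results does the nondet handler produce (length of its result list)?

Answer: 3

Step-by-step:
choose[6, 6, 0] @ H1
  branch[0] choose=6:
    emit(6) @ H0 ⇒ out+=6
    H0 returns [6, 0]
    H1 returns [[6, 0]]
  branch[1] choose=6:
    emit(6) @ H0 ⇒ out+=6
    H0 returns [6, 0]
    H1 returns [[6, 0]]
  branch[2] choose=0:
    emit(0) @ H0 ⇒ out+=0
    H0 returns [0, 0]
    H1 returns [[0, 0]]
= [[6, 0], [6, 0], [0, 0]]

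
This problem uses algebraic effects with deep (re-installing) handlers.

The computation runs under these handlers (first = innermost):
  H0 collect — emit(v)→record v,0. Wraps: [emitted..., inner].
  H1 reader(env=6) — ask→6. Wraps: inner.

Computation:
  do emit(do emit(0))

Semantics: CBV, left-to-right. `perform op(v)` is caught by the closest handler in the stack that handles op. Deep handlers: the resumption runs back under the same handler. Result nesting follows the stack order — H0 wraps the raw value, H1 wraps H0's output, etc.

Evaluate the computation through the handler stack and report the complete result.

Answer: [0, 0, 0]

Evaluation trace:
emit(0) @ H0 ⇒ out+=0
emit(0) @ H0 ⇒ out+=0
H0 returns [0, 0, 0]
H1 returns [0, 0, 0]
= [0, 0, 0]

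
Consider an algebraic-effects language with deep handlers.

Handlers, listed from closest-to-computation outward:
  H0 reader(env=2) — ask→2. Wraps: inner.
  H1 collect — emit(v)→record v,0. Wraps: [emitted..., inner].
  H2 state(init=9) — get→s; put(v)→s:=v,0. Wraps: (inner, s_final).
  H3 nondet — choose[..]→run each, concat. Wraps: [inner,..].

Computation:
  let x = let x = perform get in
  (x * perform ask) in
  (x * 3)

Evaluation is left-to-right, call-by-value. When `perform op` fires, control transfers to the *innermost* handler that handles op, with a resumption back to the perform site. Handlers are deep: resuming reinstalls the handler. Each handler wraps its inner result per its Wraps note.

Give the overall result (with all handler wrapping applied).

Evaluation trace:
get @ H2 ⇒ 9
ask @ H0 ⇒ 2
H0 returns 54
H1 returns [54]
H2 returns ([54], 9)
H3 returns [([54], 9)]
= [([54], 9)]

Answer: [([54], 9)]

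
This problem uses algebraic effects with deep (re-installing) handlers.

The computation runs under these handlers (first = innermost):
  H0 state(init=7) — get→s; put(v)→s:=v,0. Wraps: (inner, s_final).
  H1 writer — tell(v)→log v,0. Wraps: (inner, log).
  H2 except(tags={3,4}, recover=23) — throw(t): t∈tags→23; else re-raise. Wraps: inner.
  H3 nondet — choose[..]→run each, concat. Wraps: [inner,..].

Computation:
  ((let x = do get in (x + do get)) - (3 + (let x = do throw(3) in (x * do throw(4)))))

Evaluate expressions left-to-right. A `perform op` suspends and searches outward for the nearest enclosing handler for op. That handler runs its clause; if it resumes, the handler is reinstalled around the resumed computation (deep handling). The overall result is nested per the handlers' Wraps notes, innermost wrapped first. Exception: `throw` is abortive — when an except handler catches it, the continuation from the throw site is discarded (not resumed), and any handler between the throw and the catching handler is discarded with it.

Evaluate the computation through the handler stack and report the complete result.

Working:
get @ H0 ⇒ 7
get @ H0 ⇒ 7
throw(3) @ H2 caught ⇒ 23
H3 returns [23]
= [23]

Answer: [23]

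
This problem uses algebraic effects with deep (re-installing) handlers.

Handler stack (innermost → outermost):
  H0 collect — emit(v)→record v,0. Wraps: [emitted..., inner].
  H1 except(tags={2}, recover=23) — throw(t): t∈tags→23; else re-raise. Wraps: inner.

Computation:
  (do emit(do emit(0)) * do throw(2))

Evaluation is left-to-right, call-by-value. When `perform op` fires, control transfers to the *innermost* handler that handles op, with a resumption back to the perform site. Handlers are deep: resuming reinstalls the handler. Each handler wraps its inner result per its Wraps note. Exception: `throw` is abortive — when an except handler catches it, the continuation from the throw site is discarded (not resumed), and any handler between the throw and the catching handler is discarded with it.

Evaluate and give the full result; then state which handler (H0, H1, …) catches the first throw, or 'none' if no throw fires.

Answer: 23 ; first throw caught by: H1

Step-by-step:
emit(0) @ H0 ⇒ out+=0
emit(0) @ H0 ⇒ out+=0
throw(2) @ H1 caught ⇒ 23
= 23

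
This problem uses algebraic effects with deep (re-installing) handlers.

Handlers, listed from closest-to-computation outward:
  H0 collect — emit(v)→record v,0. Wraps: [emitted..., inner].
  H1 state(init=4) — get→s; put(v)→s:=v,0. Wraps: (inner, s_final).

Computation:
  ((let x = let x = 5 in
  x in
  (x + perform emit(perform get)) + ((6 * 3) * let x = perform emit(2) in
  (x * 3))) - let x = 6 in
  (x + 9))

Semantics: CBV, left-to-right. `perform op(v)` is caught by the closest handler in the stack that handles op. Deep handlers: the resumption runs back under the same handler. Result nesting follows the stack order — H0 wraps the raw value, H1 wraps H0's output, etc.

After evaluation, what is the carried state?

Working:
get @ H1 ⇒ 4
emit(4) @ H0 ⇒ out+=4
emit(2) @ H0 ⇒ out+=2
H0 returns [4, 2, -10]
H1 returns ([4, 2, -10], 4)
= ([4, 2, -10], 4)

Answer: 4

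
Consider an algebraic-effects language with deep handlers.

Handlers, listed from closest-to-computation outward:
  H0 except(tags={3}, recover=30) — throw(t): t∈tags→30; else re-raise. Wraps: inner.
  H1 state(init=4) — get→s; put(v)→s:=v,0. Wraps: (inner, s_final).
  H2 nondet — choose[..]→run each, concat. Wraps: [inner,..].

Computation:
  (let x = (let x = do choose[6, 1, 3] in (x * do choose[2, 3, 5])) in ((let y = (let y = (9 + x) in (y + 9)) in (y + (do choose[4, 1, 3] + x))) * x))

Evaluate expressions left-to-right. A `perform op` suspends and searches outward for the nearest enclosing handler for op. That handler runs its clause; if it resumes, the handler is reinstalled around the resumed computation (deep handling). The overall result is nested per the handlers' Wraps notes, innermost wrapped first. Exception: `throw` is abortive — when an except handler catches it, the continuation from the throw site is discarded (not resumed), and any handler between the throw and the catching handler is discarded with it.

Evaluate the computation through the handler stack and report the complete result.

Evaluation trace:
choose[6, 1, 3] @ H2
  branch[0] choose=6:
    choose[2, 3, 5] @ H2
      branch[0] choose=2:
        choose[4, 1, 3] @ H2
          branch[0] choose=4:
            H0 returns 552
            H1 returns (552, 4)
            H2 returns [(552, 4)]
          branch[1] choose=1:
            H0 returns 516
            H1 returns (516, 4)
            H2 returns [(516, 4)]
          branch[2] choose=3:
            H0 returns 540
            H1 returns (540, 4)
            H2 returns [(540, 4)]
      branch[1] choose=3:
        choose[4, 1, 3] @ H2
          branch[0] choose=4:
            H0 returns 1044
            H1 returns (1044, 4)
            H2 returns [(1044, 4)]
          branch[1] choose=1:
            H0 returns 990
            H1 returns (990, 4)
            H2 returns [(990, 4)]
          branch[2] choose=3:
            H0 returns 1026
            H1 returns (1026, 4)
            H2 returns [(1026, 4)]
      branch[2] choose=5:
        choose[4, 1, 3] @ H2
          branch[0] choose=4:
            H0 returns 2460
            H1 returns (2460, 4)
            H2 returns [(2460, 4)]
          branch[1] choose=1:
            H0 returns 2370
            H1 returns (2370, 4)
            H2 returns [(2370, 4)]
          branch[2] choose=3:
            H0 returns 2430
            H1 returns (2430, 4)
            H2 returns [(2430, 4)]
  branch[1] choose=1:
    choose[2, 3, 5] @ H2
      branch[0] choose=2:
        choose[4, 1, 3] @ H2
          branch[0] choose=4:
            H0 returns 52
            H1 returns (52, 4)
            H2 returns [(52, 4)]
          branch[1] choose=1:
            H0 returns 46
            H1 returns (46, 4)
            H2 returns [(46, 4)]
          branch[2] choose=3:
            H0 returns 50
            H1 returns (50, 4)
            H2 returns [(50, 4)]
      branch[1] choose=3:
        choose[4, 1, 3] @ H2
          branch[0] choose=4:
            H0 returns 84
            H1 returns (84, 4)
            H2 returns [(84, 4)]
          branch[1] choose=1:
            H0 returns 75
            H1 returns (75, 4)
            H2 returns [(75, 4)]
          branch[2] choose=3:
            H0 returns 81
            H1 returns (81, 4)
            H2 returns [(81, 4)]
      branch[2] choose=5:
        choose[4, 1, 3] @ H2
          branch[0] choose=4:
            H0 returns 160
            H1 returns (160, 4)
            H2 returns [(160, 4)]
          branch[1] choose=1:
            H0 returns 145
            H1 returns (145, 4)
            H2 returns [(145, 4)]
          branch[2] choose=3:
            H0 returns 155
            H1 returns (155, 4)
            H2 returns [(155, 4)]
  branch[2] choose=3:
    choose[2, 3, 5] @ H2
      branch[0] choose=2:
        choose[4, 1, 3] @ H2
          branch[0] choose=4:
            H0 returns 204
            H1 returns (204, 4)
            H2 returns [(204, 4)]
          branch[1] choose=1:
            H0 returns 186
            H1 returns (186, 4)
            H2 returns [(186, 4)]
          branch[2] choose=3:
            H0 returns 198
            H1 returns (198, 4)
            H2 returns [(198, 4)]
      branch[1] choose=3:
        choose[4, 1, 3] @ H2
          branch[0] choose=4:
            H0 returns 360
            H1 returns (360, 4)
            H2 returns [(360, 4)]
          branch[1] choose=1:
            H0 returns 333
            H1 returns (333, 4)
            H2 returns [(333, 4)]
          branch[2] choose=3:
            H0 returns 351
            H1 returns (351, 4)
            H2 returns [(351, 4)]
      branch[2] choose=5:
        choose[4, 1, 3] @ H2
          branch[0] choose=4:
            H0 returns 780
            H1 returns (780, 4)
            H2 returns [(780, 4)]
          branch[1] choose=1:
            H0 returns 735
            H1 returns (735, 4)
            H2 returns [(735, 4)]
          branch[2] choose=3:
            H0 returns 765
            H1 returns (765, 4)
            H2 returns [(765, 4)]
= [(552, 4), (516, 4), (540, 4), (1044, 4), (990, 4), (1026, 4), (2460, 4), (2370, 4), (2430, 4), (52, 4), (46, 4), (50, 4), (84, 4), (75, 4), (81, 4), (160, 4), (145, 4), (155, 4), (204, 4), (186, 4), (198, 4), (360, 4), (333, 4), (351, 4), (780, 4), (735, 4), (765, 4)]

Answer: [(552, 4), (516, 4), (540, 4), (1044, 4), (990, 4), (1026, 4), (2460, 4), (2370, 4), (2430, 4), (52, 4), (46, 4), (50, 4), (84, 4), (75, 4), (81, 4), (160, 4), (145, 4), (155, 4), (204, 4), (186, 4), (198, 4), (360, 4), (333, 4), (351, 4), (780, 4), (735, 4), (765, 4)]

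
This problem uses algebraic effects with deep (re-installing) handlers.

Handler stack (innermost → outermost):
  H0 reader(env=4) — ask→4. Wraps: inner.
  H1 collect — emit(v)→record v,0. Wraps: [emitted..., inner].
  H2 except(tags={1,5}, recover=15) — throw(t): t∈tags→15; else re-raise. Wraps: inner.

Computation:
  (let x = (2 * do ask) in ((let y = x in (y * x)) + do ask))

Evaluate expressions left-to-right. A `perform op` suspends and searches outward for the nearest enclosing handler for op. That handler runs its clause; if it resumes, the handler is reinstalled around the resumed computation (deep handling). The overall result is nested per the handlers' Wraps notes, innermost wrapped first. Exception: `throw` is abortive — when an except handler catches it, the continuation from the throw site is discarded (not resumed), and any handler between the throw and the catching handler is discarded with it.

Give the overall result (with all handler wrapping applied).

Working:
ask @ H0 ⇒ 4
ask @ H0 ⇒ 4
H0 returns 68
H1 returns [68]
H2 returns [68]
= [68]

Answer: [68]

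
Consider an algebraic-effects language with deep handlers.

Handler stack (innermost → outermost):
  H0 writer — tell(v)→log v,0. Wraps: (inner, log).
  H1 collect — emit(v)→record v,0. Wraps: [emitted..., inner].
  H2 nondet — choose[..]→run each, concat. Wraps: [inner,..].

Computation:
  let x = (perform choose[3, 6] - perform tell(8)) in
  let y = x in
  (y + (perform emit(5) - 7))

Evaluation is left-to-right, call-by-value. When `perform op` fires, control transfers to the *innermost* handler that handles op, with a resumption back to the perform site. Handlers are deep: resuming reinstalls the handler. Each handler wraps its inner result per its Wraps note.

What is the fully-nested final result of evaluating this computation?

Step-by-step:
choose[3, 6] @ H2
  branch[0] choose=3:
    tell(8) @ H0 ⇒ log+=8
    emit(5) @ H1 ⇒ out+=5
    H0 returns (-4, (8))
    H1 returns [5, (-4, (8))]
    H2 returns [[5, (-4, (8))]]
  branch[1] choose=6:
    tell(8) @ H0 ⇒ log+=8
    emit(5) @ H1 ⇒ out+=5
    H0 returns (-1, (8))
    H1 returns [5, (-1, (8))]
    H2 returns [[5, (-1, (8))]]
= [[5, (-4, (8))], [5, (-1, (8))]]

Answer: [[5, (-4, (8))], [5, (-1, (8))]]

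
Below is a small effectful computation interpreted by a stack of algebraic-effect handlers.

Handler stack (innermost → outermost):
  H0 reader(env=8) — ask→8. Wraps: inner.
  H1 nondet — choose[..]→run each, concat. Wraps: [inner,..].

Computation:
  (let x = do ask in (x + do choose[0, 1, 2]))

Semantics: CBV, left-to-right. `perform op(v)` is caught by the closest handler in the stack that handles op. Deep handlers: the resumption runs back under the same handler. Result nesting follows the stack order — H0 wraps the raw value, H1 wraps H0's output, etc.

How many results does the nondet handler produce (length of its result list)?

Answer: 3

Evaluation trace:
ask @ H0 ⇒ 8
choose[0, 1, 2] @ H1
  branch[0] choose=0:
    H0 returns 8
    H1 returns [8]
  branch[1] choose=1:
    H0 returns 9
    H1 returns [9]
  branch[2] choose=2:
    H0 returns 10
    H1 returns [10]
= [8, 9, 10]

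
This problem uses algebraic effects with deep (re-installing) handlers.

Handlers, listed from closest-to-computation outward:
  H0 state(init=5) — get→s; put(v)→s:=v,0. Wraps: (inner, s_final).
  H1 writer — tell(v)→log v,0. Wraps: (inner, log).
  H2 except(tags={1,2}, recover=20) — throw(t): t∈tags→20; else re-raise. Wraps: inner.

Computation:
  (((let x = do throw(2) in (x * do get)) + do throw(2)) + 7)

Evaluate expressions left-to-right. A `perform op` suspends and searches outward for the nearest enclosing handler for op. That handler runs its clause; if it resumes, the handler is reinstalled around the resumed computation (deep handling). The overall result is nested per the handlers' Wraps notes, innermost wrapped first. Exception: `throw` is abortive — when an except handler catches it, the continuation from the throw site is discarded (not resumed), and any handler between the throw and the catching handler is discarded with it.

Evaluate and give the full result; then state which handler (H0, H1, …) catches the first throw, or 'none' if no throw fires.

Answer: 20 ; first throw caught by: H2

Evaluation trace:
throw(2) @ H2 caught ⇒ 20
= 20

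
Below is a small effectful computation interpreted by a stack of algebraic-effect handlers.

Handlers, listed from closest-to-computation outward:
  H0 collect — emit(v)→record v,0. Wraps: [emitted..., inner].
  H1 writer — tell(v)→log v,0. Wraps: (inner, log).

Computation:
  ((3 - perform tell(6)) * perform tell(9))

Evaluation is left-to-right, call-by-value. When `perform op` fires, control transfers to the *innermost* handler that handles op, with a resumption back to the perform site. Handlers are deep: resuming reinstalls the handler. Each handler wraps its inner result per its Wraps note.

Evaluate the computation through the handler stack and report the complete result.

Step-by-step:
tell(6) @ H1 ⇒ log+=6
tell(9) @ H1 ⇒ log+=9
H0 returns [0]
H1 returns ([0], (6, 9))
= ([0], (6, 9))

Answer: ([0], (6, 9))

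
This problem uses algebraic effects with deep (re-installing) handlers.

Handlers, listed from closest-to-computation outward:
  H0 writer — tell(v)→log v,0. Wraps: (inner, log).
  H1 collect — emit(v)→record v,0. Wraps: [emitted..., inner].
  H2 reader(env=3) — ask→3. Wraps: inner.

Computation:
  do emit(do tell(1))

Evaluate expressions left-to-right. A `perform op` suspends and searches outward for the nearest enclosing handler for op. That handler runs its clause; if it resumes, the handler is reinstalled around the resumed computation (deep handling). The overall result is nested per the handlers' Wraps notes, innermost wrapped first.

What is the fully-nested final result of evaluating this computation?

Step-by-step:
tell(1) @ H0 ⇒ log+=1
emit(0) @ H1 ⇒ out+=0
H0 returns (0, (1))
H1 returns [0, (0, (1))]
H2 returns [0, (0, (1))]
= [0, (0, (1))]

Answer: [0, (0, (1))]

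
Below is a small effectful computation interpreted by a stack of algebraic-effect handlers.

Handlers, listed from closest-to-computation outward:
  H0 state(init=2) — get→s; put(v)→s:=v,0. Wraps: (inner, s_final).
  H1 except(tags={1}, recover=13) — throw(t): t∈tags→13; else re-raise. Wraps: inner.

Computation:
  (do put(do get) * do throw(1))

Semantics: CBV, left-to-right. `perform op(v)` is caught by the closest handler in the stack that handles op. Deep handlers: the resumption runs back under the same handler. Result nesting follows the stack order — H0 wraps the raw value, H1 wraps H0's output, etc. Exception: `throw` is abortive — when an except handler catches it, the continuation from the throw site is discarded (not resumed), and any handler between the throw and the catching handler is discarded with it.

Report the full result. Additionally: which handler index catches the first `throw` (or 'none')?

Answer: 13 ; first throw caught by: H1

Evaluation trace:
get @ H0 ⇒ 2
put(2) @ H0 ⇒ s:=2
throw(1) @ H1 caught ⇒ 13
= 13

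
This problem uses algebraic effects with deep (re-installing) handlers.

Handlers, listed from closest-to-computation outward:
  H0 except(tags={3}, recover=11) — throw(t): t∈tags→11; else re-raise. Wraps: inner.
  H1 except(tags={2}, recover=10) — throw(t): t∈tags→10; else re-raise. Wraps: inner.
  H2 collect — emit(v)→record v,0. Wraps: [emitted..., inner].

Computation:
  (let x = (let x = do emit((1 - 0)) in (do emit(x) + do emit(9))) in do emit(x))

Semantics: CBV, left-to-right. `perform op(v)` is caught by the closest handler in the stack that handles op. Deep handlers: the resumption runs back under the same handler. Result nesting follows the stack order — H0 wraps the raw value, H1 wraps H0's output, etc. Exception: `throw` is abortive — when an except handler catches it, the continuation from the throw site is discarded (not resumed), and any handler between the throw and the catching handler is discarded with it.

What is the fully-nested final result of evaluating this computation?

Answer: [1, 0, 9, 0, 0]

Evaluation trace:
emit(1) @ H2 ⇒ out+=1
emit(0) @ H2 ⇒ out+=0
emit(9) @ H2 ⇒ out+=9
emit(0) @ H2 ⇒ out+=0
H0 returns 0
H1 returns 0
H2 returns [1, 0, 9, 0, 0]
= [1, 0, 9, 0, 0]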